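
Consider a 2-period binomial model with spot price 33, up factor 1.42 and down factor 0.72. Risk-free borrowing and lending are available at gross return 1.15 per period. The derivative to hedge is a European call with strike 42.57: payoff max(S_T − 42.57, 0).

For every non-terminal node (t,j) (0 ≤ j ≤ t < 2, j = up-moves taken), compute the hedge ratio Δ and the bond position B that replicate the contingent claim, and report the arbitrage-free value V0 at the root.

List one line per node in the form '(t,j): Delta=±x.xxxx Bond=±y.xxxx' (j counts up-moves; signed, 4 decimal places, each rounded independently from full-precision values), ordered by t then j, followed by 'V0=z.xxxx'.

Risk-neutral probability p* = (R−d)/(u−d) = (1.15−0.72)/(1.42−0.72) = 0.6143.
Payoff layer (t=2): V(2,0)=0.0000, V(2,1)=0.0000, V(2,2)=23.9712
Node (1,0) S=23.7600: V=(p*·0.0000+(1−p*)·0.0000)/1.15=0.0000; Δ=(0.0000−0.0000)/(33.7392−17.1072)=0.0000; B=V−Δ·S=0.0000
Node (1,1) S=46.8600: V=(p*·23.9712+(1−p*)·0.0000)/1.15=12.8045; Δ=(23.9712−0.0000)/(66.5412−33.7392)=0.7308; B=V−Δ·S=-21.4401
Node (0,0) S=33.0000: V=(p*·12.8045+(1−p*)·0.0000)/1.15=6.8397; Δ=(12.8045−0.0000)/(46.8600−23.7600)=0.5543; B=V−Δ·S=-11.4525
The time-0 hedge costs 6.8397, which is the no-arbitrage price.

(0,0): Delta=0.5543 Bond=-11.4525
(1,0): Delta=0.0000 Bond=0.0000
(1,1): Delta=0.7308 Bond=-21.4401
V0=6.8397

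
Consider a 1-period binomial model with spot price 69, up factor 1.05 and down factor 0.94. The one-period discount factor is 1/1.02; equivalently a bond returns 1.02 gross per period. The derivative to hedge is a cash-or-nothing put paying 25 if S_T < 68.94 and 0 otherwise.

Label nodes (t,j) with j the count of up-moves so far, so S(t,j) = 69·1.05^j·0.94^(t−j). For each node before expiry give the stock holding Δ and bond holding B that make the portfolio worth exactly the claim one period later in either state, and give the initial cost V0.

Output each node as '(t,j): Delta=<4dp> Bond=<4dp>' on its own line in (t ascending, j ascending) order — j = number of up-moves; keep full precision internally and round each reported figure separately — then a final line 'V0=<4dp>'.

No-arbitrage ⇒ martingale measure with p* = (R−d)/(u−d) = 0.7273.
At expiry t=1: V(1,0)=25.0000, V(1,1)=0.0000
  t=0,j=0: stock 69.0000 → up 72.4500 (V=0.0000), down 64.8600 (V=25.0000). Price 6.6845; hedge Δ=-3.2938, bond B=233.9572.
Each (Δ,B) replicates both successor values, so the strategy is self-financing and V0 is arbitrage-free.

(0,0): Delta=-3.2938 Bond=233.9572
V0=6.6845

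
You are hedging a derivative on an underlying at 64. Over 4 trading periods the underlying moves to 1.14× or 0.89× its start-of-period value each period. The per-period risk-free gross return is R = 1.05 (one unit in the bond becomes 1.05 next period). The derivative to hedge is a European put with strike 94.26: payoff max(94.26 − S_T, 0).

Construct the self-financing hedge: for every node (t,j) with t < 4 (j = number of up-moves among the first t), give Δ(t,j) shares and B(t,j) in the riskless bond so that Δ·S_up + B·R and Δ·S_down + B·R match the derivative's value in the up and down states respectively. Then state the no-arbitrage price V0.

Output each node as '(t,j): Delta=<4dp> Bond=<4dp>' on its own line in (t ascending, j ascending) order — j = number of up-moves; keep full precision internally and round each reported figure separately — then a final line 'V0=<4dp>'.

(0,0): Delta=-0.8042 Bond=66.9270
(1,0): Delta=-1.0000 Bond=81.4253
(1,1): Delta=-0.7182 Bond=64.0003
(2,0): Delta=-1.0000 Bond=85.4966
(2,1): Delta=-1.0000 Bond=85.4966
(2,2): Delta=-0.5945 Bond=56.9087
(3,0): Delta=-1.0000 Bond=89.7714
(3,1): Delta=-1.0000 Bond=89.7714
(3,2): Delta=-1.0000 Bond=89.7714
(3,3): Delta=-0.4164 Bond=42.8694
V0=15.4573

The replicating-portfolio and risk-neutral prices coincide; use p* = (1.05−0.89)/(1.14−0.89) = 0.6400 for the latter.
Payoff layer (t=4): V(4,0)=54.1050, V(4,1)=42.8255, V(4,2)=28.3776, V(4,3)=9.8713, V(4,4)=0.0000
(3,0): S=45.1180. Δ = (V_up−V_dn)/(S_up−S_dn) = (42.8255−54.1050)/(51.4345−40.1550) = -1.0000. V = [p*·42.8255 + (1−p*)·54.1050]/1.05 = 44.6534. B = V − Δ·S = 89.7714.
(3,1): S=57.7916. Δ = (V_up−V_dn)/(S_up−S_dn) = (28.3776−42.8255)/(65.8824−51.4345) = -1.0000. V = [p*·28.3776 + (1−p*)·42.8255]/1.05 = 31.9798. B = V − Δ·S = 89.7714.
(3,2): S=74.0252. Δ = (V_up−V_dn)/(S_up−S_dn) = (9.8713−28.3776)/(84.3887−65.8824) = -1.0000. V = [p*·9.8713 + (1−p*)·28.3776]/1.05 = 15.7462. B = V − Δ·S = 89.7714.
(3,3): S=94.8188. Δ = (V_up−V_dn)/(S_up−S_dn) = (0.0000−9.8713)/(108.0935−84.3887) = -0.4164. V = [p*·0.0000 + (1−p*)·9.8713]/1.05 = 3.3844. B = V − Δ·S = 42.8694.
(2,0): S=50.6944. Δ = (V_up−V_dn)/(S_up−S_dn) = (31.9798−44.6534)/(57.7916−45.1180) = -1.0000. V = [p*·31.9798 + (1−p*)·44.6534]/1.05 = 34.8022. B = V − Δ·S = 85.4966.
(2,1): S=64.9344. Δ = (V_up−V_dn)/(S_up−S_dn) = (15.7462−31.9798)/(74.0252−57.7916) = -1.0000. V = [p*·15.7462 + (1−p*)·31.9798]/1.05 = 20.5622. B = V − Δ·S = 85.4966.
(2,2): S=83.1744. Δ = (V_up−V_dn)/(S_up−S_dn) = (3.3844−15.7462)/(94.8188−74.0252) = -0.5945. V = [p*·3.3844 + (1−p*)·15.7462]/1.05 = 7.4616. B = V − Δ·S = 56.9087.
(1,0): S=56.9600. Δ = (V_up−V_dn)/(S_up−S_dn) = (20.5622−34.8022)/(64.9344−50.6944) = -1.0000. V = [p*·20.5622 + (1−p*)·34.8022]/1.05 = 24.4653. B = V − Δ·S = 81.4253.
(1,1): S=72.9600. Δ = (V_up−V_dn)/(S_up−S_dn) = (7.4616−20.5622)/(83.1744−64.9344) = -0.7182. V = [p*·7.4616 + (1−p*)·20.5622]/1.05 = 11.5979. B = V − Δ·S = 64.0003.
(0,0): S=64.0000. Δ = (V_up−V_dn)/(S_up−S_dn) = (11.5979−24.4653)/(72.9600−56.9600) = -0.8042. V = [p*·11.5979 + (1−p*)·24.4653]/1.05 = 15.4573. B = V − Δ·S = 66.9270.
The time-0 hedge costs 15.4573, which is the no-arbitrage price.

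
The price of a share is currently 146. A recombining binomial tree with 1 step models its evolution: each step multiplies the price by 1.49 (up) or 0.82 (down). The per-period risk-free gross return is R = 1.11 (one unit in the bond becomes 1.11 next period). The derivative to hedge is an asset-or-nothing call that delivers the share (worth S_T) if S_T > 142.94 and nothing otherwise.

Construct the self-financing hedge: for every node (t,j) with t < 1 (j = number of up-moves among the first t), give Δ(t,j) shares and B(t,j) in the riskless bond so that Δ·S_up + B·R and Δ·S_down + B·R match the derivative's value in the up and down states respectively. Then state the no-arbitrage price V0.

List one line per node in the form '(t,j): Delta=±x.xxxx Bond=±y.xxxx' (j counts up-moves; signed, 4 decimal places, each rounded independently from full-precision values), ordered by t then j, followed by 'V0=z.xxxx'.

(0,0): Delta=2.2239 Bond=-239.8585
V0=84.8280

The replicating-portfolio and risk-neutral prices coincide; use p* = (1.11−0.82)/(1.49−0.82) = 0.4328 for the latter.
Terminal payoffs: V(1,0)=0.0000, V(1,1)=217.5400
(0,0): S=146.0000. Δ = (V_up−V_dn)/(S_up−S_dn) = (217.5400−0.0000)/(217.5400−119.7200) = 2.2239. V = [p*·217.5400 + (1−p*)·0.0000]/1.11 = 84.8280. B = V − Δ·S = -239.8585.
Self-financing check: at every node Δ·S+B equals the discounted successor values.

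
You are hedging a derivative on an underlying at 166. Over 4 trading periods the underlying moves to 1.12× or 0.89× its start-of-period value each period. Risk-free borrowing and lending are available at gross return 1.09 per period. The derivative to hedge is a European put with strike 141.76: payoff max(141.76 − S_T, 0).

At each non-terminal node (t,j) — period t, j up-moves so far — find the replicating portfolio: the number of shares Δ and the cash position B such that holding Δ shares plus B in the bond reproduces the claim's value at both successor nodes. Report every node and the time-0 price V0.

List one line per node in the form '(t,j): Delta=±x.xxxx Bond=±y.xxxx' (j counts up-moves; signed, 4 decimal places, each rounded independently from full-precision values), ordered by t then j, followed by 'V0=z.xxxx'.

No-arbitrage ⇒ martingale measure with p* = (R−d)/(u−d) = 0.8696.
Terminal payoffs: V(4,0)=37.6079, V(4,1)=10.6922, V(4,2)=0.0000, V(4,3)=0.0000, V(4,4)=0.0000
(3,0): S=117.0249. Δ = (V_up−V_dn)/(S_up−S_dn) = (10.6922−37.6079)/(131.0678−104.1521) = -1.0000. V = [p*·10.6922 + (1−p*)·37.6079]/1.09 = 13.0302. B = V − Δ·S = 130.0550.
(3,1): S=147.2672. Δ = (V_up−V_dn)/(S_up−S_dn) = (0.0000−10.6922)/(164.9393−131.0678) = -0.3157. V = [p*·0.0000 + (1−p*)·10.6922]/1.09 = 1.2795. B = V − Δ·S = 47.7671.
(3,2): S=185.3251. Δ = (V_up−V_dn)/(S_up−S_dn) = (0.0000−0.0000)/(207.5641−164.9393) = 0.0000. V = [p*·0.0000 + (1−p*)·0.0000]/1.09 = 0.0000. B = V − Δ·S = 0.0000.
(3,3): S=233.2180. Δ = (V_up−V_dn)/(S_up−S_dn) = (0.0000−0.0000)/(261.2042−207.5641) = 0.0000. V = [p*·0.0000 + (1−p*)·0.0000]/1.09 = 0.0000. B = V − Δ·S = 0.0000.
(2,0): S=131.4886. Δ = (V_up−V_dn)/(S_up−S_dn) = (1.2795−13.0302)/(147.2672−117.0249) = -0.3886. V = [p*·1.2795 + (1−p*)·13.0302]/1.09 = 2.5800. B = V − Δ·S = 53.6700.
(2,1): S=165.4688. Δ = (V_up−V_dn)/(S_up−S_dn) = (0.0000−1.2795)/(185.3251−147.2672) = -0.0336. V = [p*·0.0000 + (1−p*)·1.2795]/1.09 = 0.1531. B = V − Δ·S = 5.7161.
(2,2): S=208.2304. Δ = (V_up−V_dn)/(S_up−S_dn) = (0.0000−0.0000)/(233.2180−185.3251) = 0.0000. V = [p*·0.0000 + (1−p*)·0.0000]/1.09 = 0.0000. B = V − Δ·S = 0.0000.
(1,0): S=147.7400. Δ = (V_up−V_dn)/(S_up−S_dn) = (0.1531−2.5800)/(165.4688−131.4886) = -0.0714. V = [p*·0.1531 + (1−p*)·2.5800]/1.09 = 0.4309. B = V − Δ·S = 10.9825.
(1,1): S=185.9200. Δ = (V_up−V_dn)/(S_up−S_dn) = (0.0000−0.1531)/(208.2304−165.4688) = -0.0036. V = [p*·0.0000 + (1−p*)·0.1531]/1.09 = 0.0183. B = V − Δ·S = 0.6840.
(0,0): S=166.0000. Δ = (V_up−V_dn)/(S_up−S_dn) = (0.0183−0.4309)/(185.9200−147.7400) = -0.0108. V = [p*·0.0183 + (1−p*)·0.4309]/1.09 = 0.0662. B = V − Δ·S = 1.8599.
The time-0 hedge costs 0.0662, which is the no-arbitrage price.

(0,0): Delta=-0.0108 Bond=1.8599
(1,0): Delta=-0.0714 Bond=10.9825
(1,1): Delta=-0.0036 Bond=0.6840
(2,0): Delta=-0.3886 Bond=53.6700
(2,1): Delta=-0.0336 Bond=5.7161
(2,2): Delta=0.0000 Bond=0.0000
(3,0): Delta=-1.0000 Bond=130.0550
(3,1): Delta=-0.3157 Bond=47.7671
(3,2): Delta=0.0000 Bond=0.0000
(3,3): Delta=0.0000 Bond=0.0000
V0=0.0662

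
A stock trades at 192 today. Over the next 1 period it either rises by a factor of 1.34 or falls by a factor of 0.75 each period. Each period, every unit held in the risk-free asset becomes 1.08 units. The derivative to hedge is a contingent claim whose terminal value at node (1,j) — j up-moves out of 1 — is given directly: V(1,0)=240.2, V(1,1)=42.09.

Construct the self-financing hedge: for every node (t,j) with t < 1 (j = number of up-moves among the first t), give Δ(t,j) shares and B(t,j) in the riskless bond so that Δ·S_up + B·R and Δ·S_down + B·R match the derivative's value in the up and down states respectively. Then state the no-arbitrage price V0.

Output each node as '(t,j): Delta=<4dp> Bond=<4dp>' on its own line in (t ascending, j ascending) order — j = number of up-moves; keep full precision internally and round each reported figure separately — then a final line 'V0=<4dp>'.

Since d<R<u, set p* = (R−d)/(u−d) = 0.5593; price each node as the discounted p*-expectation of its children.
Payoff layer (t=1): V(1,0)=240.2000, V(1,1)=42.0900
  t=0,j=0: stock 192.0000 → up 257.2800 (V=42.0900), down 144.0000 (V=240.2000). Price 119.8081; hedge Δ=-1.7489, bond B=455.5877.
Check: Δ(0,0)·S0 + B(0,0) = 119.8081 = V0.

(0,0): Delta=-1.7489 Bond=455.5877
V0=119.8081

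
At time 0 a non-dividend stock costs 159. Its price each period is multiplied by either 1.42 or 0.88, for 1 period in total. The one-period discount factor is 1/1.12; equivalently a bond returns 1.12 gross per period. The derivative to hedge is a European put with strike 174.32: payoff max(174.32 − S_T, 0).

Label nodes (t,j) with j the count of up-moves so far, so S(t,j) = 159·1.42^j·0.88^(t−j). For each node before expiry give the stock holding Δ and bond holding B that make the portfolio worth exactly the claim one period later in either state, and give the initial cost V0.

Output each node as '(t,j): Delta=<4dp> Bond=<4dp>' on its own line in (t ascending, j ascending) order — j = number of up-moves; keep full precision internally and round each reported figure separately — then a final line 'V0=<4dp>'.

Since d<R<u, set p* = (R−d)/(u−d) = 0.4444; price each node as the discounted p*-expectation of its children.
Terminal payoffs: V(1,0)=34.4000, V(1,1)=0.0000
(0,0): S=159.0000. Δ = (V_up−V_dn)/(S_up−S_dn) = (0.0000−34.4000)/(225.7800−139.9200) = -0.4007. V = [p*·0.0000 + (1−p*)·34.4000]/1.12 = 17.0635. B = V − Δ·S = 80.7672.
Self-financing check: at every node Δ·S+B equals the discounted successor values.

(0,0): Delta=-0.4007 Bond=80.7672
V0=17.0635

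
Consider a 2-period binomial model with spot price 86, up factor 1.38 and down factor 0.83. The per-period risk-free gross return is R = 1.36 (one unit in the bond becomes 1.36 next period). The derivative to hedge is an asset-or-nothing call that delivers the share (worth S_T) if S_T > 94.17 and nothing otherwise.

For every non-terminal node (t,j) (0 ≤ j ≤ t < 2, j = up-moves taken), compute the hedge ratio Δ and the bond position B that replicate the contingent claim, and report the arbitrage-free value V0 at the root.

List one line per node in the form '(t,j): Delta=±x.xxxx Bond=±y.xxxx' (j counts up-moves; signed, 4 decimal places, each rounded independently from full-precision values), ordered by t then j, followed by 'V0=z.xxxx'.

(0,0): Delta=1.0335 Bond=-2.9225
(1,0): Delta=2.5091 Bond=-109.3030
(1,1): Delta=1.0000 Bond=0.0000
V0=85.9576

Risk-neutral probability p* = (R−d)/(u−d) = (1.36−0.83)/(1.38−0.83) = 0.9636.
Payoff layer (t=2): V(2,0)=0.0000, V(2,1)=98.5044, V(2,2)=163.7784
Node (1,0) S=71.3800: V=(p*·98.5044+(1−p*)·0.0000)/1.36=69.7959; Δ=(98.5044−0.0000)/(98.5044−59.2454)=2.5091; B=V−Δ·S=-109.3030
Node (1,1) S=118.6800: V=(p*·163.7784+(1−p*)·98.5044)/1.36=118.6800; Δ=(163.7784−98.5044)/(163.7784−98.5044)=1.0000; B=V−Δ·S=0.0000
Node (0,0) S=86.0000: V=(p*·118.6800+(1−p*)·69.7959)/1.36=85.9576; Δ=(118.6800−69.7959)/(118.6800−71.3800)=1.0335; B=V−Δ·S=-2.9225
The time-0 hedge costs 85.9576, which is the no-arbitrage price.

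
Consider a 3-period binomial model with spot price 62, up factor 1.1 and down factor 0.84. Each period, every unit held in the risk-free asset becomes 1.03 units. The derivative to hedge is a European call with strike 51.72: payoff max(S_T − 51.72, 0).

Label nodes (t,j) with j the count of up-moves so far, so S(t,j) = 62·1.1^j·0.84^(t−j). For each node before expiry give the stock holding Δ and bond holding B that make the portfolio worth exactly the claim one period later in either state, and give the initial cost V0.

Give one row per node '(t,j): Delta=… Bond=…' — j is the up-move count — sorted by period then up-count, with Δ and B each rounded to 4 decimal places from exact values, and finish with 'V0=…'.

(0,0): Delta=0.8690 Bond=-38.4186
(1,0): Delta=0.5919 Bond=-25.1401
(1,1): Delta=0.9470 Bond=-44.8879
(2,0): Delta=0.0000 Bond=0.0000
(2,1): Delta=0.7584 Bond=-35.4343
(2,2): Delta=1.0000 Bond=-50.2136
V0=15.4595

Risk-neutral probability p* = (R−d)/(u−d) = (1.03−0.84)/(1.1−0.84) = 0.7308.
Terminal values V(3,·): V(3,0)=0.0000, V(3,1)=0.0000, V(3,2)=11.2968, V(3,3)=30.8020
(2,0): S=43.7472. Δ = (V_up−V_dn)/(S_up−S_dn) = (0.0000−0.0000)/(48.1219−36.7476) = 0.0000. V = [p*·0.0000 + (1−p*)·0.0000]/1.03 = 0.0000. B = V − Δ·S = 0.0000.
(2,1): S=57.2880. Δ = (V_up−V_dn)/(S_up−S_dn) = (11.2968−0.0000)/(63.0168−48.1219) = 0.7584. V = [p*·11.2968 + (1−p*)·0.0000]/1.03 = 8.0149. B = V − Δ·S = -35.4343.
(2,2): S=75.0200. Δ = (V_up−V_dn)/(S_up−S_dn) = (30.8020−11.2968)/(82.5220−63.0168) = 1.0000. V = [p*·30.8020 + (1−p*)·11.2968]/1.03 = 24.8064. B = V − Δ·S = -50.2136.
(1,0): S=52.0800. Δ = (V_up−V_dn)/(S_up−S_dn) = (8.0149−0.0000)/(57.2880−43.7472) = 0.5919. V = [p*·8.0149 + (1−p*)·0.0000]/1.03 = 5.6865. B = V − Δ·S = -25.1401.
(1,1): S=68.2000. Δ = (V_up−V_dn)/(S_up−S_dn) = (24.8064−8.0149)/(75.0200−57.2880) = 0.9470. V = [p*·24.8064 + (1−p*)·8.0149]/1.03 = 19.6948. B = V − Δ·S = -44.8879.
(0,0): S=62.0000. Δ = (V_up−V_dn)/(S_up−S_dn) = (19.6948−5.6865)/(68.2000−52.0800) = 0.8690. V = [p*·19.6948 + (1−p*)·5.6865]/1.03 = 15.4595. B = V − Δ·S = -38.4186.
Root portfolio cost Δ·62+B reproduces V0=15.4595.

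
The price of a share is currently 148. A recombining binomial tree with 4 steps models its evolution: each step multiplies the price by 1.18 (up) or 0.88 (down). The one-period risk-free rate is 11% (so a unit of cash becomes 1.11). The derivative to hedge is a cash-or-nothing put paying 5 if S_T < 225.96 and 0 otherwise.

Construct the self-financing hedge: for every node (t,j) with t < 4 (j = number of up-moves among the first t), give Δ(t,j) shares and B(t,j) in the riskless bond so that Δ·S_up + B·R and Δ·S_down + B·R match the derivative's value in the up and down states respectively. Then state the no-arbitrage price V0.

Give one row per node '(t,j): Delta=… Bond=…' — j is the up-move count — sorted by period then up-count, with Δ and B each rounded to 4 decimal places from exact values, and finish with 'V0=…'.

The replicating-portfolio and risk-neutral prices coincide; use p* = (1.11−0.88)/(1.18−0.88) = 0.7667 for the latter.
Terminal values V(4,·): V(4,0)=5.0000, V(4,1)=5.0000, V(4,2)=5.0000, V(4,3)=5.0000, V(4,4)=0.0000
Node (3,0) S=100.8579: V=(p*·5.0000+(1−p*)·5.0000)/1.11=4.5045; Δ=(5.0000−5.0000)/(119.0123−88.7549)=0.0000; B=V−Δ·S=4.5045
Node (3,1) S=135.2412: V=(p*·5.0000+(1−p*)·5.0000)/1.11=4.5045; Δ=(5.0000−5.0000)/(159.5846−119.0123)=0.0000; B=V−Δ·S=4.5045
Node (3,2) S=181.3462: V=(p*·5.0000+(1−p*)·5.0000)/1.11=4.5045; Δ=(5.0000−5.0000)/(213.9885−159.5846)=0.0000; B=V−Δ·S=4.5045
Node (3,3) S=243.1687: V=(p*·0.0000+(1−p*)·5.0000)/1.11=1.0511; Δ=(0.0000−5.0000)/(286.9391−213.9885)=-0.0685; B=V−Δ·S=17.7177
Node (2,0) S=114.6112: V=(p*·4.5045+(1−p*)·4.5045)/1.11=4.0581; Δ=(4.5045−4.5045)/(135.2412−100.8579)=0.0000; B=V−Δ·S=4.0581
Node (2,1) S=153.6832: V=(p*·4.5045+(1−p*)·4.5045)/1.11=4.0581; Δ=(4.5045−4.5045)/(181.3462−135.2412)=0.0000; B=V−Δ·S=4.0581
Node (2,2) S=206.0752: V=(p*·1.0511+(1−p*)·4.5045)/1.11=1.6728; Δ=(1.0511−4.5045)/(243.1687−181.3462)=-0.0559; B=V−Δ·S=13.1844
Node (1,0) S=130.2400: V=(p*·4.0581+(1−p*)·4.0581)/1.11=3.6560; Δ=(4.0581−4.0581)/(153.6832−114.6112)=0.0000; B=V−Δ·S=3.6560
Node (1,1) S=174.6400: V=(p*·1.6728+(1−p*)·4.0581)/1.11=2.0085; Δ=(1.6728−4.0581)/(206.0752−153.6832)=-0.0455; B=V−Δ·S=9.9594
Node (0,0) S=148.0000: V=(p*·2.0085+(1−p*)·3.6560)/1.11=2.1558; Δ=(2.0085−3.6560)/(174.6400−130.2400)=-0.0371; B=V−Δ·S=7.6474
Each (Δ,B) replicates both successor values, so the strategy is self-financing and V0 is arbitrage-free.

(0,0): Delta=-0.0371 Bond=7.6474
(1,0): Delta=0.0000 Bond=3.6560
(1,1): Delta=-0.0455 Bond=9.9594
(2,0): Delta=0.0000 Bond=4.0581
(2,1): Delta=0.0000 Bond=4.0581
(2,2): Delta=-0.0559 Bond=13.1844
(3,0): Delta=0.0000 Bond=4.5045
(3,1): Delta=0.0000 Bond=4.5045
(3,2): Delta=0.0000 Bond=4.5045
(3,3): Delta=-0.0685 Bond=17.7177
V0=2.1558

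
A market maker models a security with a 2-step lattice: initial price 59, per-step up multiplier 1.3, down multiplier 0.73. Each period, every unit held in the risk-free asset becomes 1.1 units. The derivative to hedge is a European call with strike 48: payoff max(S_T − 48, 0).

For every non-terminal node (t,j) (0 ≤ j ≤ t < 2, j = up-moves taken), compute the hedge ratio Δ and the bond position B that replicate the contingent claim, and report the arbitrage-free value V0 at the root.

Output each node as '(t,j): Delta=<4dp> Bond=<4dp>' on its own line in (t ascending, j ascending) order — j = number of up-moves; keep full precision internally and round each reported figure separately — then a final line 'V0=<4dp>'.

Risk-neutral probability p* = (R−d)/(u−d) = (1.1−0.73)/(1.3−0.73) = 0.6491.
At expiry t=2: V(2,0)=0.0000, V(2,1)=7.9910, V(2,2)=51.7100
Node (1,0) S=43.0700: V=(p*·7.9910+(1−p*)·0.0000)/1.1=4.7156; Δ=(7.9910−0.0000)/(55.9910−31.4411)=0.3255; B=V−Δ·S=-9.3037
Node (1,1) S=76.7000: V=(p*·51.7100+(1−p*)·7.9910)/1.1=33.0636; Δ=(51.7100−7.9910)/(99.7100−55.9910)=1.0000; B=V−Δ·S=-43.6364
Node (0,0) S=59.0000: V=(p*·33.0636+(1−p*)·4.7156)/1.1=21.0154; Δ=(33.0636−4.7156)/(76.7000−43.0700)=0.8429; B=V−Δ·S=-28.7180
Self-financing check: at every node Δ·S+B equals the discounted successor values.

(0,0): Delta=0.8429 Bond=-28.7180
(1,0): Delta=0.3255 Bond=-9.3037
(1,1): Delta=1.0000 Bond=-43.6364
V0=21.0154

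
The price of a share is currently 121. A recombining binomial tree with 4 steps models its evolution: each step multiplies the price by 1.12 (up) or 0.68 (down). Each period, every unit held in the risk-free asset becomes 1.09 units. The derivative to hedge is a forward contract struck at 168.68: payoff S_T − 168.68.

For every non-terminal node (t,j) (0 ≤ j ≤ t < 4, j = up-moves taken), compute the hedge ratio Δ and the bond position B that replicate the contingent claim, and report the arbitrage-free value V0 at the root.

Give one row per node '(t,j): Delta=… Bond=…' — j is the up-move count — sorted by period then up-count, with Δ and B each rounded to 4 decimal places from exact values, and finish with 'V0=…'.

(0,0): Delta=1.0000 Bond=-119.4972
(1,0): Delta=1.0000 Bond=-130.2519
(1,1): Delta=1.0000 Bond=-130.2519
(2,0): Delta=1.0000 Bond=-141.9746
(2,1): Delta=1.0000 Bond=-141.9746
(2,2): Delta=1.0000 Bond=-141.9746
(3,0): Delta=1.0000 Bond=-154.7523
(3,1): Delta=1.0000 Bond=-154.7523
(3,2): Delta=1.0000 Bond=-154.7523
(3,3): Delta=1.0000 Bond=-154.7523
V0=1.5028

Since d<R<u, set p* = (R−d)/(u−d) = 0.9318; price each node as the discounted p*-expectation of its children.
Terminal payoffs: V(4,0)=-142.8085, V(4,1)=-126.0682, V(4,2)=-98.4958, V(4,3)=-53.0825, V(4,4)=21.7158
  t=3,j=0: stock 38.0463 → up 42.6118 (V=-126.0682), down 25.8715 (V=-142.8085). Price -116.7060; hedge Δ=1.0000, bond B=-154.7523.
  t=3,j=1: stock 62.6644 → up 70.1842 (V=-98.4958), down 42.6118 (V=-126.0682). Price -92.0878; hedge Δ=1.0000, bond B=-154.7523.
  t=3,j=2: stock 103.2120 → up 115.5975 (V=-53.0825), down 70.1842 (V=-98.4958). Price -51.5403; hedge Δ=1.0000, bond B=-154.7523.
  t=3,j=3: stock 169.9963 → up 190.3958 (V=21.7158), down 115.5975 (V=-53.0825). Price 15.2440; hedge Δ=1.0000, bond B=-154.7523.
  t=2,j=0: stock 55.9504 → up 62.6644 (V=-92.0878), down 38.0463 (V=-116.7060). Price -86.0242; hedge Δ=1.0000, bond B=-141.9746.
  t=2,j=1: stock 92.1536 → up 103.2120 (V=-51.5403), down 62.6644 (V=-92.0878). Price -49.8210; hedge Δ=1.0000, bond B=-141.9746.
  t=2,j=2: stock 151.7824 → up 169.9963 (V=15.2440), down 103.2120 (V=-51.5403). Price 9.8078; hedge Δ=1.0000, bond B=-141.9746.
  t=1,j=0: stock 82.2800 → up 92.1536 (V=-49.8210), down 55.9504 (V=-86.0242). Price -47.9719; hedge Δ=1.0000, bond B=-130.2519.
  t=1,j=1: stock 135.5200 → up 151.7824 (V=9.8078), down 92.1536 (V=-49.8210). Price 5.2681; hedge Δ=1.0000, bond B=-130.2519.
  t=0,j=0: stock 121.0000 → up 135.5200 (V=5.2681), down 82.2800 (V=-47.9719). Price 1.5028; hedge Δ=1.0000, bond B=-119.4972.
Each (Δ,B) replicates both successor values, so the strategy is self-financing and V0 is arbitrage-free.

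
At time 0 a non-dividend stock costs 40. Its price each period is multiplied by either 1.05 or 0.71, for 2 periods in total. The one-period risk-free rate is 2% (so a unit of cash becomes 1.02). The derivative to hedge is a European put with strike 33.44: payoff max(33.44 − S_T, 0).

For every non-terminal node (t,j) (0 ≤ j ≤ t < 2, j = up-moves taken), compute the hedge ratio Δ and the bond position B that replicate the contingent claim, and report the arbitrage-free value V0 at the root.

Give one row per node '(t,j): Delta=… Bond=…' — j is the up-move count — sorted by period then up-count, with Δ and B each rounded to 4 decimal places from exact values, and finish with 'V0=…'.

(0,0): Delta=-0.2994 Bond=12.6332
(1,0): Delta=-1.0000 Bond=32.7843
(1,1): Delta=-0.2535 Bond=10.9602
V0=0.6592

Since d<R<u, set p* = (R−d)/(u−d) = 0.9118; price each node as the discounted p*-expectation of its children.
Terminal payoffs: V(2,0)=13.2760, V(2,1)=3.6200, V(2,2)=0.0000
(1,0): S=28.4000. Δ = (V_up−V_dn)/(S_up−S_dn) = (3.6200−13.2760)/(29.8200−20.1640) = -1.0000. V = [p*·3.6200 + (1−p*)·13.2760]/1.02 = 4.3843. B = V − Δ·S = 32.7843.
(1,1): S=42.0000. Δ = (V_up−V_dn)/(S_up−S_dn) = (0.0000−3.6200)/(44.1000−29.8200) = -0.2535. V = [p*·0.0000 + (1−p*)·3.6200]/1.02 = 0.3131. B = V − Δ·S = 10.9602.
(0,0): S=40.0000. Δ = (V_up−V_dn)/(S_up−S_dn) = (0.3131−4.3843)/(42.0000−28.4000) = -0.2994. V = [p*·0.3131 + (1−p*)·4.3843]/1.02 = 0.6592. B = V − Δ·S = 12.6332.
Check: Δ(0,0)·S0 + B(0,0) = 0.6592 = V0.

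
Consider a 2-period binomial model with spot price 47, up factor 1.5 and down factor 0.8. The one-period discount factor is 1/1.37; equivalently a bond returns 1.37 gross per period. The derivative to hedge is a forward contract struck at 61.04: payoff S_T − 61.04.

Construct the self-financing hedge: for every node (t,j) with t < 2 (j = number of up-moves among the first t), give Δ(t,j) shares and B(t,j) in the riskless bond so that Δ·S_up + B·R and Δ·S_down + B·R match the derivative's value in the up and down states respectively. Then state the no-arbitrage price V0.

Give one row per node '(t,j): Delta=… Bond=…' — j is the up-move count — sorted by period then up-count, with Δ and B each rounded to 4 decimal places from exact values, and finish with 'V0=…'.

No-arbitrage ⇒ martingale measure with p* = (R−d)/(u−d) = 0.8143.
Payoff layer (t=2): V(2,0)=-30.9600, V(2,1)=-4.6400, V(2,2)=44.7100
Node (1,0) S=37.6000: V=(p*·-4.6400+(1−p*)·-30.9600)/1.37=-6.9547; Δ=(-4.6400−-30.9600)/(56.4000−30.0800)=1.0000; B=V−Δ·S=-44.5547
Node (1,1) S=70.5000: V=(p*·44.7100+(1−p*)·-4.6400)/1.37=25.9453; Δ=(44.7100−-4.6400)/(105.7500−56.4000)=1.0000; B=V−Δ·S=-44.5547
Node (0,0) S=47.0000: V=(p*·25.9453+(1−p*)·-6.9547)/1.37=14.4783; Δ=(25.9453−-6.9547)/(70.5000−37.6000)=1.0000; B=V−Δ·S=-32.5217
The time-0 hedge costs 14.4783, which is the no-arbitrage price.

(0,0): Delta=1.0000 Bond=-32.5217
(1,0): Delta=1.0000 Bond=-44.5547
(1,1): Delta=1.0000 Bond=-44.5547
V0=14.4783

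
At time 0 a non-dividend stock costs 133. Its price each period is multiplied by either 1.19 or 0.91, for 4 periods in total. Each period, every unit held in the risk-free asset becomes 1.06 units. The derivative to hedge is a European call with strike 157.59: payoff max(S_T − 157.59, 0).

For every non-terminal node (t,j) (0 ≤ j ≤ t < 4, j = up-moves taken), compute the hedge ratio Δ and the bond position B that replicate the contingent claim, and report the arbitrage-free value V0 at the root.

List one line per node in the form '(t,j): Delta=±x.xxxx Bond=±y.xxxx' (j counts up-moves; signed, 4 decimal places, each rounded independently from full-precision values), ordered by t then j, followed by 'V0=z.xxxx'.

Since d<R<u, set p* = (R−d)/(u−d) = 0.5357; price each node as the discounted p*-expectation of its children.
Terminal values V(4,·): V(4,0)=0.0000, V(4,1)=0.0000, V(4,2)=0.0000, V(4,3)=46.3648, V(4,4)=109.1201
Node (3,0) S=100.2249: V=(p*·0.0000+(1−p*)·0.0000)/1.06=0.0000; Δ=(0.0000−0.0000)/(119.2677−91.2047)=0.0000; B=V−Δ·S=0.0000
Node (3,1) S=131.0634: V=(p*·0.0000+(1−p*)·0.0000)/1.06=0.0000; Δ=(0.0000−0.0000)/(155.9654−119.2677)=0.0000; B=V−Δ·S=0.0000
Node (3,2) S=171.3906: V=(p*·46.3648+(1−p*)·0.0000)/1.06=23.4323; Δ=(46.3648−0.0000)/(203.9548−155.9654)=0.9661; B=V−Δ·S=-142.1562
Node (3,3) S=224.1261: V=(p*·109.1201+(1−p*)·46.3648)/1.06=75.4563; Δ=(109.1201−46.3648)/(266.7101−203.9548)=1.0000; B=V−Δ·S=-148.6698
Node (2,0) S=110.1373: V=(p*·0.0000+(1−p*)·0.0000)/1.06=0.0000; Δ=(0.0000−0.0000)/(131.0634−100.2249)=0.0000; B=V−Δ·S=0.0000
Node (2,1) S=144.0257: V=(p*·23.4323+(1−p*)·0.0000)/1.06=11.8425; Δ=(23.4323−0.0000)/(171.3906−131.0634)=0.5811; B=V−Δ·S=-71.8444
Node (2,2) S=188.3413: V=(p*·75.4563+(1−p*)·23.4323)/1.06=48.3984; Δ=(75.4563−23.4323)/(224.1261−171.3906)=0.9865; B=V−Δ·S=-137.4015
Node (1,0) S=121.0300: V=(p*·11.8425+(1−p*)·0.0000)/1.06=5.9851; Δ=(11.8425−0.0000)/(144.0257−110.1373)=0.3495; B=V−Δ·S=-36.3095
Node (1,1) S=158.2700: V=(p*·48.3984+(1−p*)·11.8425)/1.06=29.6472; Δ=(48.3984−11.8425)/(188.3413−144.0257)=0.8249; B=V−Δ·S=-100.9097
Node (0,0) S=133.0000: V=(p*·29.6472+(1−p*)·5.9851)/1.06=17.6049; Δ=(29.6472−5.9851)/(158.2700−121.0300)=0.6354; B=V−Δ·S=-66.9026
The time-0 hedge costs 17.6049, which is the no-arbitrage price.

(0,0): Delta=0.6354 Bond=-66.9026
(1,0): Delta=0.3495 Bond=-36.3095
(1,1): Delta=0.8249 Bond=-100.9097
(2,0): Delta=0.0000 Bond=0.0000
(2,1): Delta=0.5811 Bond=-71.8444
(2,2): Delta=0.9865 Bond=-137.4015
(3,0): Delta=0.0000 Bond=0.0000
(3,1): Delta=0.0000 Bond=0.0000
(3,2): Delta=0.9661 Bond=-142.1562
(3,3): Delta=1.0000 Bond=-148.6698
V0=17.6049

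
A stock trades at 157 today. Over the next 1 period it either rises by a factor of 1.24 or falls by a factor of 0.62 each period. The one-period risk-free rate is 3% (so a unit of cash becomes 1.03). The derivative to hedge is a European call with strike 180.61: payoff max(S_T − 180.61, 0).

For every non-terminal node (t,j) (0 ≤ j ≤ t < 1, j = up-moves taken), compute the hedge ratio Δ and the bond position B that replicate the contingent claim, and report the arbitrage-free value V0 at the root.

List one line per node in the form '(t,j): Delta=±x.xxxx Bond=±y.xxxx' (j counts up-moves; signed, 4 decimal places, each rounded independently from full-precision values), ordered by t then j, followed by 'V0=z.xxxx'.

Since d<R<u, set p* = (R−d)/(u−d) = 0.6613; price each node as the discounted p*-expectation of its children.
Terminal values V(1,·): V(1,0)=0.0000, V(1,1)=14.0700
Node (0,0) S=157.0000: V=(p*·14.0700+(1−p*)·0.0000)/1.03=9.0334; Δ=(14.0700−0.0000)/(194.6800−97.3400)=0.1445; B=V−Δ·S=-13.6602
Self-financing check: at every node Δ·S+B equals the discounted successor values.

(0,0): Delta=0.1445 Bond=-13.6602
V0=9.0334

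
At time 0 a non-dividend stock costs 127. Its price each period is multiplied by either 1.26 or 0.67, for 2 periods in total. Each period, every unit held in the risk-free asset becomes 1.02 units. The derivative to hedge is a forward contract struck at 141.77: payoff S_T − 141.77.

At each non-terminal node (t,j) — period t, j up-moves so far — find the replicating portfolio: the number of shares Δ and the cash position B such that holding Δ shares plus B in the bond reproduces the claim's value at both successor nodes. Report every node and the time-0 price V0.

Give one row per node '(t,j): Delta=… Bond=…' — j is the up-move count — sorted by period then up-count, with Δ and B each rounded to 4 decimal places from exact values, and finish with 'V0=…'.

(0,0): Delta=1.0000 Bond=-136.2649
(1,0): Delta=1.0000 Bond=-138.9902
(1,1): Delta=1.0000 Bond=-138.9902
V0=-9.2649

No-arbitrage ⇒ martingale measure with p* = (R−d)/(u−d) = 0.5932.
Terminal values V(2,·): V(2,0)=-84.7597, V(2,1)=-34.5566, V(2,2)=59.8552
Node (1,0) S=85.0900: V=(p*·-34.5566+(1−p*)·-84.7597)/1.02=-53.9002; Δ=(-34.5566−-84.7597)/(107.2134−57.0103)=1.0000; B=V−Δ·S=-138.9902
Node (1,1) S=160.0200: V=(p*·59.8552+(1−p*)·-34.5566)/1.02=21.0298; Δ=(59.8552−-34.5566)/(201.6252−107.2134)=1.0000; B=V−Δ·S=-138.9902
Node (0,0) S=127.0000: V=(p*·21.0298+(1−p*)·-53.9002)/1.02=-9.2649; Δ=(21.0298−-53.9002)/(160.0200−85.0900)=1.0000; B=V−Δ·S=-136.2649
Self-financing check: at every node Δ·S+B equals the discounted successor values.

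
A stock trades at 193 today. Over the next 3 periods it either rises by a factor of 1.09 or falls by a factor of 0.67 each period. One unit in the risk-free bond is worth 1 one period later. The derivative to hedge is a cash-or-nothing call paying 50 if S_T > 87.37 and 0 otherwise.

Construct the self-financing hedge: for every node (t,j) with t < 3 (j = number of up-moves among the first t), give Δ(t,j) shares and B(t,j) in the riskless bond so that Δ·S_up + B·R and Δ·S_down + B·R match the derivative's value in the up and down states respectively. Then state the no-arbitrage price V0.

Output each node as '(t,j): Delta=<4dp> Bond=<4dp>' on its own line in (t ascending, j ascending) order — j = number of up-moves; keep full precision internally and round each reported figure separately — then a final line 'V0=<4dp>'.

(0,0): Delta=0.0283 Bond=44.0415
(1,0): Delta=0.1973 Bond=22.1939
(1,1): Delta=0.0000 Bond=50.0000
(2,0): Delta=1.3741 Bond=-79.7619
(2,1): Delta=0.0000 Bond=50.0000
(2,2): Delta=0.0000 Bond=50.0000
V0=49.5080

Under the risk-neutral measure, an up-move has probability p* = (R−d)/(u−d) = 0.7857 and values discount at R = 1.
At expiry t=3: V(3,0)=0.0000, V(3,1)=50.0000, V(3,2)=50.0000, V(3,3)=50.0000
(2,0): S=86.6377. Δ = (V_up−V_dn)/(S_up−S_dn) = (50.0000−0.0000)/(94.4351−58.0473) = 1.3741. V = [p*·50.0000 + (1−p*)·0.0000]/1 = 39.2857. B = V − Δ·S = -79.7619.
(2,1): S=140.9479. Δ = (V_up−V_dn)/(S_up−S_dn) = (50.0000−50.0000)/(153.6332−94.4351) = 0.0000. V = [p*·50.0000 + (1−p*)·50.0000]/1 = 50.0000. B = V − Δ·S = 50.0000.
(2,2): S=229.3033. Δ = (V_up−V_dn)/(S_up−S_dn) = (50.0000−50.0000)/(249.9406−153.6332) = 0.0000. V = [p*·50.0000 + (1−p*)·50.0000]/1 = 50.0000. B = V − Δ·S = 50.0000.
(1,0): S=129.3100. Δ = (V_up−V_dn)/(S_up−S_dn) = (50.0000−39.2857)/(140.9479−86.6377) = 0.1973. V = [p*·50.0000 + (1−p*)·39.2857]/1 = 47.7041. B = V − Δ·S = 22.1939.
(1,1): S=210.3700. Δ = (V_up−V_dn)/(S_up−S_dn) = (50.0000−50.0000)/(229.3033−140.9479) = 0.0000. V = [p*·50.0000 + (1−p*)·50.0000]/1 = 50.0000. B = V − Δ·S = 50.0000.
(0,0): S=193.0000. Δ = (V_up−V_dn)/(S_up−S_dn) = (50.0000−47.7041)/(210.3700−129.3100) = 0.0283. V = [p*·50.0000 + (1−p*)·47.7041]/1 = 49.5080. B = V − Δ·S = 44.0415.
Each (Δ,B) replicates both successor values, so the strategy is self-financing and V0 is arbitrage-free.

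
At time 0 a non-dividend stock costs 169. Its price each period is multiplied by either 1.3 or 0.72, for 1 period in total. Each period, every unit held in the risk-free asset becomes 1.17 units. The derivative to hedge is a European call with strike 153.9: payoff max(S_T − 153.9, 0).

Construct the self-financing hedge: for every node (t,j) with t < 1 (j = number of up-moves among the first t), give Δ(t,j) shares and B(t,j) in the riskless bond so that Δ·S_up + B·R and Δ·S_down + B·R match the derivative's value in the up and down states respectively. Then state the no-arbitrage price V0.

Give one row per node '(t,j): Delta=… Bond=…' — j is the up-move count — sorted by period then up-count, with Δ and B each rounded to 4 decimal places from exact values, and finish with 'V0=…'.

Under the risk-neutral measure, an up-move has probability p* = (R−d)/(u−d) = 0.7759 and values discount at R = 1.17.
Terminal values V(1,·): V(1,0)=0.0000, V(1,1)=65.8000
  t=0,j=0: stock 169.0000 → up 219.7000 (V=65.8000), down 121.6800 (V=0.0000). Price 43.6340; hedge Δ=0.6713, bond B=-69.8143.
Self-financing check: at every node Δ·S+B equals the discounted successor values.

(0,0): Delta=0.6713 Bond=-69.8143
V0=43.6340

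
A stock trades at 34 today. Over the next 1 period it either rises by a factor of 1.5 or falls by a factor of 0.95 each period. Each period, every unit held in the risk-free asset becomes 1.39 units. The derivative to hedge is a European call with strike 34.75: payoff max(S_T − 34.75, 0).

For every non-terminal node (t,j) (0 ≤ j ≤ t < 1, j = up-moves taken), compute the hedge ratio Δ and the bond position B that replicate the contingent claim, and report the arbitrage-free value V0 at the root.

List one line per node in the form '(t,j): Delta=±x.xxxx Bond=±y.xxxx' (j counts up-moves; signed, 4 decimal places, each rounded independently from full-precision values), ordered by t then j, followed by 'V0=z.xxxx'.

(0,0): Delta=0.8690 Bond=-20.1929
V0=9.3525

Risk-neutral probability p* = (R−d)/(u−d) = (1.39−0.95)/(1.5−0.95) = 0.8000.
Terminal values V(1,·): V(1,0)=0.0000, V(1,1)=16.2500
(0,0): S=34.0000. Δ = (V_up−V_dn)/(S_up−S_dn) = (16.2500−0.0000)/(51.0000−32.3000) = 0.8690. V = [p*·16.2500 + (1−p*)·0.0000]/1.39 = 9.3525. B = V − Δ·S = -20.1929.
Self-financing check: at every node Δ·S+B equals the discounted successor values.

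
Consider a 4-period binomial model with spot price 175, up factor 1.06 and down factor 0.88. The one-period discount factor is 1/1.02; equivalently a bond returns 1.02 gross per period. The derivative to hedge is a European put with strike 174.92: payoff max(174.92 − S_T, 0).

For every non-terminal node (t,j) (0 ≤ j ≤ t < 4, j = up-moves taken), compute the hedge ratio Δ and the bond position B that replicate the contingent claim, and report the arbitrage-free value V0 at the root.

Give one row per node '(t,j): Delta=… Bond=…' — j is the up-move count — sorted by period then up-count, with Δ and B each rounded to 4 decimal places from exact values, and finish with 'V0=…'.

(0,0): Delta=-0.3694 Bond=70.0892
(1,0): Delta=-0.8218 Bond=141.1523
(1,1): Delta=-0.2621 Bond=51.5877
(2,0): Delta=-1.0000 Bond=168.1276
(2,1): Delta=-0.7795 Bond=137.0746
(2,2): Delta=-0.1394 Bond=28.4894
(3,0): Delta=-1.0000 Bond=171.4902
(3,1): Delta=-1.0000 Bond=171.4902
(3,2): Delta=-0.7272 Bond=130.7664
(3,3): Delta=0.0000 Bond=0.0000
V0=5.4382

Risk-neutral probability p* = (R−d)/(u−d) = (1.02−0.88)/(1.06−0.88) = 0.7778.
Terminal values V(4,·): V(4,0)=69.9733, V(4,1)=48.5069, V(4,2)=22.6497, V(4,3)=0.0000, V(4,4)=0.0000
(3,0): S=119.2576. Δ = (V_up−V_dn)/(S_up−S_dn) = (48.5069−69.9733)/(126.4131−104.9467) = -1.0000. V = [p*·48.5069 + (1−p*)·69.9733]/1.02 = 52.2326. B = V − Δ·S = 171.4902.
(3,1): S=143.6512. Δ = (V_up−V_dn)/(S_up−S_dn) = (22.6497−48.5069)/(152.2703−126.4131) = -1.0000. V = [p*·22.6497 + (1−p*)·48.5069]/1.02 = 27.8390. B = V − Δ·S = 171.4902.
(3,2): S=173.0344. Δ = (V_up−V_dn)/(S_up−S_dn) = (0.0000−22.6497)/(183.4165−152.2703) = -0.7272. V = [p*·0.0000 + (1−p*)·22.6497]/1.02 = 4.9346. B = V − Δ·S = 130.7664.
(3,3): S=208.4278. Δ = (V_up−V_dn)/(S_up−S_dn) = (0.0000−0.0000)/(220.9335−183.4165) = 0.0000. V = [p*·0.0000 + (1−p*)·0.0000]/1.02 = 0.0000. B = V − Δ·S = 0.0000.
(2,0): S=135.5200. Δ = (V_up−V_dn)/(S_up−S_dn) = (27.8390−52.2326)/(143.6512−119.2576) = -1.0000. V = [p*·27.8390 + (1−p*)·52.2326]/1.02 = 32.6076. B = V − Δ·S = 168.1276.
(2,1): S=163.2400. Δ = (V_up−V_dn)/(S_up−S_dn) = (4.9346−27.8390)/(173.0344−143.6512) = -0.7795. V = [p*·4.9346 + (1−p*)·27.8390]/1.02 = 9.8279. B = V − Δ·S = 137.0746.
(2,2): S=196.6300. Δ = (V_up−V_dn)/(S_up−S_dn) = (0.0000−4.9346)/(208.4278−173.0344) = -0.1394. V = [p*·0.0000 + (1−p*)·4.9346]/1.02 = 1.0751. B = V − Δ·S = 28.4894.
(1,0): S=154.0000. Δ = (V_up−V_dn)/(S_up−S_dn) = (9.8279−32.6076)/(163.2400−135.5200) = -0.8218. V = [p*·9.8279 + (1−p*)·32.6076]/1.02 = 14.5981. B = V − Δ·S = 141.1523.
(1,1): S=185.5000. Δ = (V_up−V_dn)/(S_up−S_dn) = (1.0751−9.8279)/(196.6300−163.2400) = -0.2621. V = [p*·1.0751 + (1−p*)·9.8279]/1.02 = 2.9609. B = V − Δ·S = 51.5877.
(0,0): S=175.0000. Δ = (V_up−V_dn)/(S_up−S_dn) = (2.9609−14.5981)/(185.5000−154.0000) = -0.3694. V = [p*·2.9609 + (1−p*)·14.5981]/1.02 = 5.4382. B = V − Δ·S = 70.0892.
Self-financing check: at every node Δ·S+B equals the discounted successor values.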